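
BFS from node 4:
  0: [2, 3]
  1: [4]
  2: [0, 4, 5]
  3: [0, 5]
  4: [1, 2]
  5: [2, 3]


Visit 4, enqueue [1, 2]
Visit 1, enqueue []
Visit 2, enqueue [0, 5]
Visit 0, enqueue [3]
Visit 5, enqueue []
Visit 3, enqueue []

BFS order: [4, 1, 2, 0, 5, 3]


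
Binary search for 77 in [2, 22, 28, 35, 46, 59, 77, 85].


Step 1: lo=0, hi=7, mid=3, val=35
Step 2: lo=4, hi=7, mid=5, val=59
Step 3: lo=6, hi=7, mid=6, val=77

Found at index 6


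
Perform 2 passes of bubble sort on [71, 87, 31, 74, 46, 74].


Initial: [71, 87, 31, 74, 46, 74]
Pass 1: [71, 31, 74, 46, 74, 87] (4 swaps)
Pass 2: [31, 71, 46, 74, 74, 87] (2 swaps)

After 2 passes: [31, 71, 46, 74, 74, 87]


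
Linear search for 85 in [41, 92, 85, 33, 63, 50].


i=0: 41!=85
i=1: 92!=85
i=2: 85==85 found!

Found at 2, 3 comps


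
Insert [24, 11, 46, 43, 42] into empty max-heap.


Insert 24: [24]
Insert 11: [24, 11]
Insert 46: [46, 11, 24]
Insert 43: [46, 43, 24, 11]
Insert 42: [46, 43, 24, 11, 42]

Final heap: [46, 43, 24, 11, 42]


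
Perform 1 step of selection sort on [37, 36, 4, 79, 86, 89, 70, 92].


Initial: [37, 36, 4, 79, 86, 89, 70, 92]
Step 1: min=4 at 2
  Swap: [4, 36, 37, 79, 86, 89, 70, 92]

After 1 step: [4, 36, 37, 79, 86, 89, 70, 92]


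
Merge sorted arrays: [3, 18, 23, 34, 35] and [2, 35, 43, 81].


Take 2 from B
Take 3 from A
Take 18 from A
Take 23 from A
Take 34 from A
Take 35 from A

Merged: [2, 3, 18, 23, 34, 35, 35, 43, 81]


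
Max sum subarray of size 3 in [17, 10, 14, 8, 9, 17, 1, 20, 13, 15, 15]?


[0:3]: 41
[1:4]: 32
[2:5]: 31
[3:6]: 34
[4:7]: 27
[5:8]: 38
[6:9]: 34
[7:10]: 48
[8:11]: 43

Max: 48 at [7:10]


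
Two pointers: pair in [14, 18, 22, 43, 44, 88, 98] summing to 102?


lo=0(14)+hi=6(98)=112
lo=0(14)+hi=5(88)=102

Yes: 14+88=102


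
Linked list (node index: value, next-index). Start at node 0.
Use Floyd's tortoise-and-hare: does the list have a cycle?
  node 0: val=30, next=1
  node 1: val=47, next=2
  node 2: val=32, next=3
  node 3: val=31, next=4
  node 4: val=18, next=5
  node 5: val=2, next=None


Floyd's tortoise (slow, +1) and hare (fast, +2):
  init: slow=0, fast=0
  step 1: slow=1, fast=2
  step 2: slow=2, fast=4
  step 3: fast 4->5->None, no cycle

Cycle: no


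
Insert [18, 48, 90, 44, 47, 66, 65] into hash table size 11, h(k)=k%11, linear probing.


Insert 18: h=7 -> slot 7
Insert 48: h=4 -> slot 4
Insert 90: h=2 -> slot 2
Insert 44: h=0 -> slot 0
Insert 47: h=3 -> slot 3
Insert 66: h=0, 1 probes -> slot 1
Insert 65: h=10 -> slot 10

Table: [44, 66, 90, 47, 48, None, None, 18, None, None, 65]


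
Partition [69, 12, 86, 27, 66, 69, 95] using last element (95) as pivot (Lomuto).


Pivot: 95
  69 <= 95: advance i (no swap)
  12 <= 95: advance i (no swap)
  86 <= 95: advance i (no swap)
  27 <= 95: advance i (no swap)
  66 <= 95: advance i (no swap)
  69 <= 95: advance i (no swap)
Place pivot at 6: [69, 12, 86, 27, 66, 69, 95]

Partitioned: [69, 12, 86, 27, 66, 69, 95]


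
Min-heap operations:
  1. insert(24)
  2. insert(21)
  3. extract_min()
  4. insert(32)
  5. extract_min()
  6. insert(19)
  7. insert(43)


insert(24) -> [24]
insert(21) -> [21, 24]
extract_min()->21, [24]
insert(32) -> [24, 32]
extract_min()->24, [32]
insert(19) -> [19, 32]
insert(43) -> [19, 32, 43]

Final heap: [19, 32, 43]


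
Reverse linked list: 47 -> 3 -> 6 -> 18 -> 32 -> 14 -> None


Step 1: curr=47, set curr.next=prev(None) | reversed so far: 47
Step 2: curr=3, set curr.next=prev(47) | reversed so far: 3 -> 47
Step 3: curr=6, set curr.next=prev(3) | reversed so far: 6 -> 3 -> 47
Step 4: curr=18, set curr.next=prev(6) | reversed so far: 18 -> 6 -> 3 -> 47
Step 5: curr=32, set curr.next=prev(18) | reversed so far: 32 -> 18 -> 6 -> 3 -> 47
Step 6: curr=14, set curr.next=prev(32) | reversed so far: 14 -> 32 -> 18 -> 6 -> 3 -> 47

14 -> 32 -> 18 -> 6 -> 3 -> 47 -> None


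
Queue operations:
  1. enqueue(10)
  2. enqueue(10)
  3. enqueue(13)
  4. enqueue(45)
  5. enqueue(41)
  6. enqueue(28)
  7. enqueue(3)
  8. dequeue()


enqueue(10) -> [10]
enqueue(10) -> [10, 10]
enqueue(13) -> [10, 10, 13]
enqueue(45) -> [10, 10, 13, 45]
enqueue(41) -> [10, 10, 13, 45, 41]
enqueue(28) -> [10, 10, 13, 45, 41, 28]
enqueue(3) -> [10, 10, 13, 45, 41, 28, 3]
dequeue()->10, [10, 13, 45, 41, 28, 3]

Final queue: [10, 13, 45, 41, 28, 3]


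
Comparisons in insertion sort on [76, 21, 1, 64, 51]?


Algorithm: insertion sort
Input: [76, 21, 1, 64, 51]
Sorted: [1, 21, 51, 64, 76]

8


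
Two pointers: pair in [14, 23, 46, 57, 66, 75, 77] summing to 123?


lo=0(14)+hi=6(77)=91
lo=1(23)+hi=6(77)=100
lo=2(46)+hi=6(77)=123

Yes: 46+77=123


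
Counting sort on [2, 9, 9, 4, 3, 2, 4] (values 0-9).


Input: [2, 9, 9, 4, 3, 2, 4]
Counts: [0, 0, 2, 1, 2, 0, 0, 0, 0, 2]

Sorted: [2, 2, 3, 4, 4, 9, 9]


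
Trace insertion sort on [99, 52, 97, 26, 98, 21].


Initial: [99, 52, 97, 26, 98, 21]
Insert 52: [52, 99, 97, 26, 98, 21]
Insert 97: [52, 97, 99, 26, 98, 21]
Insert 26: [26, 52, 97, 99, 98, 21]
Insert 98: [26, 52, 97, 98, 99, 21]
Insert 21: [21, 26, 52, 97, 98, 99]

Sorted: [21, 26, 52, 97, 98, 99]


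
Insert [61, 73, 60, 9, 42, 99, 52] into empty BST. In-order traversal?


Insert 61: root
Insert 73: R from 61
Insert 60: L from 61
Insert 9: L from 61 -> L from 60
Insert 42: L from 61 -> L from 60 -> R from 9
Insert 99: R from 61 -> R from 73
Insert 52: L from 61 -> L from 60 -> R from 9 -> R from 42

In-order: [9, 42, 52, 60, 61, 73, 99]


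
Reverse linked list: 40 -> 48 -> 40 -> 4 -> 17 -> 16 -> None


Step 1: curr=40, set curr.next=prev(None) | reversed so far: 40
Step 2: curr=48, set curr.next=prev(40) | reversed so far: 48 -> 40
Step 3: curr=40, set curr.next=prev(48) | reversed so far: 40 -> 48 -> 40
Step 4: curr=4, set curr.next=prev(40) | reversed so far: 4 -> 40 -> 48 -> 40
Step 5: curr=17, set curr.next=prev(4) | reversed so far: 17 -> 4 -> 40 -> 48 -> 40
Step 6: curr=16, set curr.next=prev(17) | reversed so far: 16 -> 17 -> 4 -> 40 -> 48 -> 40

16 -> 17 -> 4 -> 40 -> 48 -> 40 -> None


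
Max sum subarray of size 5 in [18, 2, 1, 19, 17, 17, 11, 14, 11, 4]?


[0:5]: 57
[1:6]: 56
[2:7]: 65
[3:8]: 78
[4:9]: 70
[5:10]: 57

Max: 78 at [3:8]


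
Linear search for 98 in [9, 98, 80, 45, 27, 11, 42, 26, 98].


i=0: 9!=98
i=1: 98==98 found!

Found at 1, 2 comps


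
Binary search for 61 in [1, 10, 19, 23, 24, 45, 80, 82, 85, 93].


Step 1: lo=0, hi=9, mid=4, val=24
Step 2: lo=5, hi=9, mid=7, val=82
Step 3: lo=5, hi=6, mid=5, val=45
Step 4: lo=6, hi=6, mid=6, val=80

Not found


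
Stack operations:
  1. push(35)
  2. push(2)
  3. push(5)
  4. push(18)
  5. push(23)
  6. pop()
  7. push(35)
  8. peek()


push(35) -> [35]
push(2) -> [35, 2]
push(5) -> [35, 2, 5]
push(18) -> [35, 2, 5, 18]
push(23) -> [35, 2, 5, 18, 23]
pop()->23, [35, 2, 5, 18]
push(35) -> [35, 2, 5, 18, 35]
peek()->35

Final stack: [35, 2, 5, 18, 35]


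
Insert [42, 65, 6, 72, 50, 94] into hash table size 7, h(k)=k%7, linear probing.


Insert 42: h=0 -> slot 0
Insert 65: h=2 -> slot 2
Insert 6: h=6 -> slot 6
Insert 72: h=2, 1 probes -> slot 3
Insert 50: h=1 -> slot 1
Insert 94: h=3, 1 probes -> slot 4

Table: [42, 50, 65, 72, 94, None, 6]


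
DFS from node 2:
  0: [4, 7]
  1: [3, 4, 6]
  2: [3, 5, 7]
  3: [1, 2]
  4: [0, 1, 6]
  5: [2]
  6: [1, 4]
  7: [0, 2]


Visit 2, push [7, 5, 3]
Visit 3, push [1]
Visit 1, push [6, 4]
Visit 4, push [6, 0]
Visit 0, push [7]
Visit 7, push []
Visit 6, push []
Visit 5, push []

DFS order: [2, 3, 1, 4, 0, 7, 6, 5]


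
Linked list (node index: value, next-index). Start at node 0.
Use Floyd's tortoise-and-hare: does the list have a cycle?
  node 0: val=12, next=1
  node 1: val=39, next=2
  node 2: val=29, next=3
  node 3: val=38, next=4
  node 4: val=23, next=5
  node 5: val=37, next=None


Floyd's tortoise (slow, +1) and hare (fast, +2):
  init: slow=0, fast=0
  step 1: slow=1, fast=2
  step 2: slow=2, fast=4
  step 3: fast 4->5->None, no cycle

Cycle: no


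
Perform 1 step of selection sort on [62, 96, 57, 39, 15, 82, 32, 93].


Initial: [62, 96, 57, 39, 15, 82, 32, 93]
Step 1: min=15 at 4
  Swap: [15, 96, 57, 39, 62, 82, 32, 93]

After 1 step: [15, 96, 57, 39, 62, 82, 32, 93]


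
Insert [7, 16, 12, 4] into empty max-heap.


Insert 7: [7]
Insert 16: [16, 7]
Insert 12: [16, 7, 12]
Insert 4: [16, 7, 12, 4]

Final heap: [16, 7, 12, 4]


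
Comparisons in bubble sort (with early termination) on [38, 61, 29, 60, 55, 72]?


Algorithm: bubble sort (with early termination)
Input: [38, 61, 29, 60, 55, 72]
Sorted: [29, 38, 55, 60, 61, 72]

12


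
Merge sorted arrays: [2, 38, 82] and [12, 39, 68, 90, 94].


Take 2 from A
Take 12 from B
Take 38 from A
Take 39 from B
Take 68 from B
Take 82 from A

Merged: [2, 12, 38, 39, 68, 82, 90, 94]


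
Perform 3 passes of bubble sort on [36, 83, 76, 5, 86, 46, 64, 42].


Initial: [36, 83, 76, 5, 86, 46, 64, 42]
Pass 1: [36, 76, 5, 83, 46, 64, 42, 86] (5 swaps)
Pass 2: [36, 5, 76, 46, 64, 42, 83, 86] (4 swaps)
Pass 3: [5, 36, 46, 64, 42, 76, 83, 86] (4 swaps)

After 3 passes: [5, 36, 46, 64, 42, 76, 83, 86]


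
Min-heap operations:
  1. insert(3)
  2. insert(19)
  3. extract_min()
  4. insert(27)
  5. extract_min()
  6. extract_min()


insert(3) -> [3]
insert(19) -> [3, 19]
extract_min()->3, [19]
insert(27) -> [19, 27]
extract_min()->19, [27]
extract_min()->27, []

Final heap: []


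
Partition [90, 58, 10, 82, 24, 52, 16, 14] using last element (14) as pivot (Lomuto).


Pivot: 14
  10 <= 14: swap -> [10, 58, 90, 82, 24, 52, 16, 14]
Place pivot at 1: [10, 14, 90, 82, 24, 52, 16, 58]

Partitioned: [10, 14, 90, 82, 24, 52, 16, 58]


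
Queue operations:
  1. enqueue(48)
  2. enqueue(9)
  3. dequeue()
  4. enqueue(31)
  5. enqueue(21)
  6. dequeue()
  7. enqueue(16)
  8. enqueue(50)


enqueue(48) -> [48]
enqueue(9) -> [48, 9]
dequeue()->48, [9]
enqueue(31) -> [9, 31]
enqueue(21) -> [9, 31, 21]
dequeue()->9, [31, 21]
enqueue(16) -> [31, 21, 16]
enqueue(50) -> [31, 21, 16, 50]

Final queue: [31, 21, 16, 50]


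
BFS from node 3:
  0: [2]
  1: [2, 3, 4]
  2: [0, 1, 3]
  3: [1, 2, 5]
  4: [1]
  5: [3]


Visit 3, enqueue [1, 2, 5]
Visit 1, enqueue [4]
Visit 2, enqueue [0]
Visit 5, enqueue []
Visit 4, enqueue []
Visit 0, enqueue []

BFS order: [3, 1, 2, 5, 4, 0]


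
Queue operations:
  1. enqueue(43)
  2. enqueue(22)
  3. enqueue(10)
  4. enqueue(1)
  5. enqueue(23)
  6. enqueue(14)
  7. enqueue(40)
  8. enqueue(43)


enqueue(43) -> [43]
enqueue(22) -> [43, 22]
enqueue(10) -> [43, 22, 10]
enqueue(1) -> [43, 22, 10, 1]
enqueue(23) -> [43, 22, 10, 1, 23]
enqueue(14) -> [43, 22, 10, 1, 23, 14]
enqueue(40) -> [43, 22, 10, 1, 23, 14, 40]
enqueue(43) -> [43, 22, 10, 1, 23, 14, 40, 43]

Final queue: [43, 22, 10, 1, 23, 14, 40, 43]


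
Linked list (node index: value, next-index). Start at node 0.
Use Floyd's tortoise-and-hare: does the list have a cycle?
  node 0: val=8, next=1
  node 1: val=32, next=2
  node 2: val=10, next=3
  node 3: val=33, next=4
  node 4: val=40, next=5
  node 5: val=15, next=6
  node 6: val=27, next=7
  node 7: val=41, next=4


Floyd's tortoise (slow, +1) and hare (fast, +2):
  init: slow=0, fast=0
  step 1: slow=1, fast=2
  step 2: slow=2, fast=4
  step 3: slow=3, fast=6
  step 4: slow=4, fast=4
  slow == fast at node 4: cycle detected

Cycle: yes


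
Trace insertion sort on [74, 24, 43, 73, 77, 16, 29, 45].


Initial: [74, 24, 43, 73, 77, 16, 29, 45]
Insert 24: [24, 74, 43, 73, 77, 16, 29, 45]
Insert 43: [24, 43, 74, 73, 77, 16, 29, 45]
Insert 73: [24, 43, 73, 74, 77, 16, 29, 45]
Insert 77: [24, 43, 73, 74, 77, 16, 29, 45]
Insert 16: [16, 24, 43, 73, 74, 77, 29, 45]
Insert 29: [16, 24, 29, 43, 73, 74, 77, 45]
Insert 45: [16, 24, 29, 43, 45, 73, 74, 77]

Sorted: [16, 24, 29, 43, 45, 73, 74, 77]


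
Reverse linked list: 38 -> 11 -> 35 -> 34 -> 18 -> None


Step 1: curr=38, set curr.next=prev(None) | reversed so far: 38
Step 2: curr=11, set curr.next=prev(38) | reversed so far: 11 -> 38
Step 3: curr=35, set curr.next=prev(11) | reversed so far: 35 -> 11 -> 38
Step 4: curr=34, set curr.next=prev(35) | reversed so far: 34 -> 35 -> 11 -> 38
Step 5: curr=18, set curr.next=prev(34) | reversed so far: 18 -> 34 -> 35 -> 11 -> 38

18 -> 34 -> 35 -> 11 -> 38 -> None


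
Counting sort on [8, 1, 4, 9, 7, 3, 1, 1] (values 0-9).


Input: [8, 1, 4, 9, 7, 3, 1, 1]
Counts: [0, 3, 0, 1, 1, 0, 0, 1, 1, 1]

Sorted: [1, 1, 1, 3, 4, 7, 8, 9]


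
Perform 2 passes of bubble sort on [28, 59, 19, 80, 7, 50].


Initial: [28, 59, 19, 80, 7, 50]
Pass 1: [28, 19, 59, 7, 50, 80] (3 swaps)
Pass 2: [19, 28, 7, 50, 59, 80] (3 swaps)

After 2 passes: [19, 28, 7, 50, 59, 80]


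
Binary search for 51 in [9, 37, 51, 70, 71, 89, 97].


Step 1: lo=0, hi=6, mid=3, val=70
Step 2: lo=0, hi=2, mid=1, val=37
Step 3: lo=2, hi=2, mid=2, val=51

Found at index 2


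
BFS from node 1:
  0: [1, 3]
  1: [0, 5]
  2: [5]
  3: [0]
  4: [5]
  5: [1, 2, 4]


Visit 1, enqueue [0, 5]
Visit 0, enqueue [3]
Visit 5, enqueue [2, 4]
Visit 3, enqueue []
Visit 2, enqueue []
Visit 4, enqueue []

BFS order: [1, 0, 5, 3, 2, 4]


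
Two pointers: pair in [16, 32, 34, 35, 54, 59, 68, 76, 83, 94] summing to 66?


lo=0(16)+hi=9(94)=110
lo=0(16)+hi=8(83)=99
lo=0(16)+hi=7(76)=92
lo=0(16)+hi=6(68)=84
lo=0(16)+hi=5(59)=75
lo=0(16)+hi=4(54)=70
lo=0(16)+hi=3(35)=51
lo=1(32)+hi=3(35)=67
lo=1(32)+hi=2(34)=66

Yes: 32+34=66


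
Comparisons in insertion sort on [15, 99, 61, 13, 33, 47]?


Algorithm: insertion sort
Input: [15, 99, 61, 13, 33, 47]
Sorted: [13, 15, 33, 47, 61, 99]

12


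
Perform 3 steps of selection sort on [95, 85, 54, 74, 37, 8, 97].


Initial: [95, 85, 54, 74, 37, 8, 97]
Step 1: min=8 at 5
  Swap: [8, 85, 54, 74, 37, 95, 97]
Step 2: min=37 at 4
  Swap: [8, 37, 54, 74, 85, 95, 97]
Step 3: min=54 at 2
  Swap: [8, 37, 54, 74, 85, 95, 97]

After 3 steps: [8, 37, 54, 74, 85, 95, 97]


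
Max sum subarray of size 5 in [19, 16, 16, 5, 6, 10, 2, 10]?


[0:5]: 62
[1:6]: 53
[2:7]: 39
[3:8]: 33

Max: 62 at [0:5]


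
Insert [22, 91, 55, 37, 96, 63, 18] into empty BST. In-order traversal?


Insert 22: root
Insert 91: R from 22
Insert 55: R from 22 -> L from 91
Insert 37: R from 22 -> L from 91 -> L from 55
Insert 96: R from 22 -> R from 91
Insert 63: R from 22 -> L from 91 -> R from 55
Insert 18: L from 22

In-order: [18, 22, 37, 55, 63, 91, 96]


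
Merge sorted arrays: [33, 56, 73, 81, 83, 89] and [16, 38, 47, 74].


Take 16 from B
Take 33 from A
Take 38 from B
Take 47 from B
Take 56 from A
Take 73 from A
Take 74 from B

Merged: [16, 33, 38, 47, 56, 73, 74, 81, 83, 89]


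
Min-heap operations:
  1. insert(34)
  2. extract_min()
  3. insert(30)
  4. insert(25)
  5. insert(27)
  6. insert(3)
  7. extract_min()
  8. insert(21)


insert(34) -> [34]
extract_min()->34, []
insert(30) -> [30]
insert(25) -> [25, 30]
insert(27) -> [25, 30, 27]
insert(3) -> [3, 25, 27, 30]
extract_min()->3, [25, 30, 27]
insert(21) -> [21, 25, 27, 30]

Final heap: [21, 25, 27, 30]


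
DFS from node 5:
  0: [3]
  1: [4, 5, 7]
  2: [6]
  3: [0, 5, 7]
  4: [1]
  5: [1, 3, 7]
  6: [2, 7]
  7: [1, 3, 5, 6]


Visit 5, push [7, 3, 1]
Visit 1, push [7, 4]
Visit 4, push []
Visit 7, push [6, 3]
Visit 3, push [0]
Visit 0, push []
Visit 6, push [2]
Visit 2, push []

DFS order: [5, 1, 4, 7, 3, 0, 6, 2]


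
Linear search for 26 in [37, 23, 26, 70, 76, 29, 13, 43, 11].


i=0: 37!=26
i=1: 23!=26
i=2: 26==26 found!

Found at 2, 3 comps


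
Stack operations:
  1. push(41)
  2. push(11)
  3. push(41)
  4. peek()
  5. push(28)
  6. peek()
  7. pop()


push(41) -> [41]
push(11) -> [41, 11]
push(41) -> [41, 11, 41]
peek()->41
push(28) -> [41, 11, 41, 28]
peek()->28
pop()->28, [41, 11, 41]

Final stack: [41, 11, 41]


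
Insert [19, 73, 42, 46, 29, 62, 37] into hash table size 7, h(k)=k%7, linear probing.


Insert 19: h=5 -> slot 5
Insert 73: h=3 -> slot 3
Insert 42: h=0 -> slot 0
Insert 46: h=4 -> slot 4
Insert 29: h=1 -> slot 1
Insert 62: h=6 -> slot 6
Insert 37: h=2 -> slot 2

Table: [42, 29, 37, 73, 46, 19, 62]


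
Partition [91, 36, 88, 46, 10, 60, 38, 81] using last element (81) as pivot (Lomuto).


Pivot: 81
  36 <= 81: swap -> [36, 91, 88, 46, 10, 60, 38, 81]
  46 <= 81: swap -> [36, 46, 88, 91, 10, 60, 38, 81]
  10 <= 81: swap -> [36, 46, 10, 91, 88, 60, 38, 81]
  60 <= 81: swap -> [36, 46, 10, 60, 88, 91, 38, 81]
  38 <= 81: swap -> [36, 46, 10, 60, 38, 91, 88, 81]
Place pivot at 5: [36, 46, 10, 60, 38, 81, 88, 91]

Partitioned: [36, 46, 10, 60, 38, 81, 88, 91]


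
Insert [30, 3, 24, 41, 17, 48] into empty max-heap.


Insert 30: [30]
Insert 3: [30, 3]
Insert 24: [30, 3, 24]
Insert 41: [41, 30, 24, 3]
Insert 17: [41, 30, 24, 3, 17]
Insert 48: [48, 30, 41, 3, 17, 24]

Final heap: [48, 30, 41, 3, 17, 24]


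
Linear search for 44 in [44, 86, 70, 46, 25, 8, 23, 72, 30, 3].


i=0: 44==44 found!

Found at 0, 1 comps


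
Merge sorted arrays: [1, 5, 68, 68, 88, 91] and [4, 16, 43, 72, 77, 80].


Take 1 from A
Take 4 from B
Take 5 from A
Take 16 from B
Take 43 from B
Take 68 from A
Take 68 from A
Take 72 from B
Take 77 from B
Take 80 from B

Merged: [1, 4, 5, 16, 43, 68, 68, 72, 77, 80, 88, 91]


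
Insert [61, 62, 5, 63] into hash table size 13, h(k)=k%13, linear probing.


Insert 61: h=9 -> slot 9
Insert 62: h=10 -> slot 10
Insert 5: h=5 -> slot 5
Insert 63: h=11 -> slot 11

Table: [None, None, None, None, None, 5, None, None, None, 61, 62, 63, None]


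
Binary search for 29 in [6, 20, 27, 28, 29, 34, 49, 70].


Step 1: lo=0, hi=7, mid=3, val=28
Step 2: lo=4, hi=7, mid=5, val=34
Step 3: lo=4, hi=4, mid=4, val=29

Found at index 4


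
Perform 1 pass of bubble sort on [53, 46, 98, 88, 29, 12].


Initial: [53, 46, 98, 88, 29, 12]
Pass 1: [46, 53, 88, 29, 12, 98] (4 swaps)

After 1 pass: [46, 53, 88, 29, 12, 98]


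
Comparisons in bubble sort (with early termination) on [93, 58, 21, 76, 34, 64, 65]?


Algorithm: bubble sort (with early termination)
Input: [93, 58, 21, 76, 34, 64, 65]
Sorted: [21, 34, 58, 64, 65, 76, 93]

18


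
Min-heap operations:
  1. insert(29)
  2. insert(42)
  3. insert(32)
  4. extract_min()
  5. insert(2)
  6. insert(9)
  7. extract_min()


insert(29) -> [29]
insert(42) -> [29, 42]
insert(32) -> [29, 42, 32]
extract_min()->29, [32, 42]
insert(2) -> [2, 42, 32]
insert(9) -> [2, 9, 32, 42]
extract_min()->2, [9, 42, 32]

Final heap: [9, 42, 32]


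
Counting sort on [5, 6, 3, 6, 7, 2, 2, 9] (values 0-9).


Input: [5, 6, 3, 6, 7, 2, 2, 9]
Counts: [0, 0, 2, 1, 0, 1, 2, 1, 0, 1]

Sorted: [2, 2, 3, 5, 6, 6, 7, 9]


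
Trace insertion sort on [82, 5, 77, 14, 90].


Initial: [82, 5, 77, 14, 90]
Insert 5: [5, 82, 77, 14, 90]
Insert 77: [5, 77, 82, 14, 90]
Insert 14: [5, 14, 77, 82, 90]
Insert 90: [5, 14, 77, 82, 90]

Sorted: [5, 14, 77, 82, 90]


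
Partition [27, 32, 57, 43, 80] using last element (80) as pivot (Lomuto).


Pivot: 80
  27 <= 80: advance i (no swap)
  32 <= 80: advance i (no swap)
  57 <= 80: advance i (no swap)
  43 <= 80: advance i (no swap)
Place pivot at 4: [27, 32, 57, 43, 80]

Partitioned: [27, 32, 57, 43, 80]


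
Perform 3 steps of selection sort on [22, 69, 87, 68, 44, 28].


Initial: [22, 69, 87, 68, 44, 28]
Step 1: min=22 at 0
  Swap: [22, 69, 87, 68, 44, 28]
Step 2: min=28 at 5
  Swap: [22, 28, 87, 68, 44, 69]
Step 3: min=44 at 4
  Swap: [22, 28, 44, 68, 87, 69]

After 3 steps: [22, 28, 44, 68, 87, 69]


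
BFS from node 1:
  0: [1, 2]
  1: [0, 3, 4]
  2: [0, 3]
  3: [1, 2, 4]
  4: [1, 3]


Visit 1, enqueue [0, 3, 4]
Visit 0, enqueue [2]
Visit 3, enqueue []
Visit 4, enqueue []
Visit 2, enqueue []

BFS order: [1, 0, 3, 4, 2]


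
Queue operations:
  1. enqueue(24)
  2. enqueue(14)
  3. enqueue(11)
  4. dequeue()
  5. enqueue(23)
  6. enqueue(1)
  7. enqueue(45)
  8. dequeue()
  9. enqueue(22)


enqueue(24) -> [24]
enqueue(14) -> [24, 14]
enqueue(11) -> [24, 14, 11]
dequeue()->24, [14, 11]
enqueue(23) -> [14, 11, 23]
enqueue(1) -> [14, 11, 23, 1]
enqueue(45) -> [14, 11, 23, 1, 45]
dequeue()->14, [11, 23, 1, 45]
enqueue(22) -> [11, 23, 1, 45, 22]

Final queue: [11, 23, 1, 45, 22]


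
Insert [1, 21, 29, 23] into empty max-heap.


Insert 1: [1]
Insert 21: [21, 1]
Insert 29: [29, 1, 21]
Insert 23: [29, 23, 21, 1]

Final heap: [29, 23, 21, 1]


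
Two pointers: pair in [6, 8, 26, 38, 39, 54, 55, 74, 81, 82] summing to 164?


lo=0(6)+hi=9(82)=88
lo=1(8)+hi=9(82)=90
lo=2(26)+hi=9(82)=108
lo=3(38)+hi=9(82)=120
lo=4(39)+hi=9(82)=121
lo=5(54)+hi=9(82)=136
lo=6(55)+hi=9(82)=137
lo=7(74)+hi=9(82)=156
lo=8(81)+hi=9(82)=163

No pair found


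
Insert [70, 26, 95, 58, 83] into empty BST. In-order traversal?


Insert 70: root
Insert 26: L from 70
Insert 95: R from 70
Insert 58: L from 70 -> R from 26
Insert 83: R from 70 -> L from 95

In-order: [26, 58, 70, 83, 95]


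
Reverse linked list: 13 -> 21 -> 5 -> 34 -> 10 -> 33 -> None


Step 1: curr=13, set curr.next=prev(None) | reversed so far: 13
Step 2: curr=21, set curr.next=prev(13) | reversed so far: 21 -> 13
Step 3: curr=5, set curr.next=prev(21) | reversed so far: 5 -> 21 -> 13
Step 4: curr=34, set curr.next=prev(5) | reversed so far: 34 -> 5 -> 21 -> 13
Step 5: curr=10, set curr.next=prev(34) | reversed so far: 10 -> 34 -> 5 -> 21 -> 13
Step 6: curr=33, set curr.next=prev(10) | reversed so far: 33 -> 10 -> 34 -> 5 -> 21 -> 13

33 -> 10 -> 34 -> 5 -> 21 -> 13 -> None


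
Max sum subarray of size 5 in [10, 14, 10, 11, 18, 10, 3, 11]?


[0:5]: 63
[1:6]: 63
[2:7]: 52
[3:8]: 53

Max: 63 at [0:5]


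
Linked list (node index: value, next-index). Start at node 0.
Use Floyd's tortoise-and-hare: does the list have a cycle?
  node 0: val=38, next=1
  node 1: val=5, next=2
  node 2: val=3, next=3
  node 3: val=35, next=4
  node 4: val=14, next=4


Floyd's tortoise (slow, +1) and hare (fast, +2):
  init: slow=0, fast=0
  step 1: slow=1, fast=2
  step 2: slow=2, fast=4
  step 3: slow=3, fast=4
  step 4: slow=4, fast=4
  slow == fast at node 4: cycle detected

Cycle: yes


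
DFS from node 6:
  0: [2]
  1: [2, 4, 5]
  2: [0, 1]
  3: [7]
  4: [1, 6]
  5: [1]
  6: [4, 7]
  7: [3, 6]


Visit 6, push [7, 4]
Visit 4, push [1]
Visit 1, push [5, 2]
Visit 2, push [0]
Visit 0, push []
Visit 5, push []
Visit 7, push [3]
Visit 3, push []

DFS order: [6, 4, 1, 2, 0, 5, 7, 3]


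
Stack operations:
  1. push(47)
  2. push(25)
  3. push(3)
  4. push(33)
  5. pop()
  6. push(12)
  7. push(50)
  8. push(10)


push(47) -> [47]
push(25) -> [47, 25]
push(3) -> [47, 25, 3]
push(33) -> [47, 25, 3, 33]
pop()->33, [47, 25, 3]
push(12) -> [47, 25, 3, 12]
push(50) -> [47, 25, 3, 12, 50]
push(10) -> [47, 25, 3, 12, 50, 10]

Final stack: [47, 25, 3, 12, 50, 10]


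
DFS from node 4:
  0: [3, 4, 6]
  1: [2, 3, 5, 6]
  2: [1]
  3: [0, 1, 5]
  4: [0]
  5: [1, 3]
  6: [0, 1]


Visit 4, push [0]
Visit 0, push [6, 3]
Visit 3, push [5, 1]
Visit 1, push [6, 5, 2]
Visit 2, push []
Visit 5, push []
Visit 6, push []

DFS order: [4, 0, 3, 1, 2, 5, 6]


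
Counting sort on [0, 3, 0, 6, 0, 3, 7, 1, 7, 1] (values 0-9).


Input: [0, 3, 0, 6, 0, 3, 7, 1, 7, 1]
Counts: [3, 2, 0, 2, 0, 0, 1, 2, 0, 0]

Sorted: [0, 0, 0, 1, 1, 3, 3, 6, 7, 7]


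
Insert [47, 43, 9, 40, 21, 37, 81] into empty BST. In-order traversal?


Insert 47: root
Insert 43: L from 47
Insert 9: L from 47 -> L from 43
Insert 40: L from 47 -> L from 43 -> R from 9
Insert 21: L from 47 -> L from 43 -> R from 9 -> L from 40
Insert 37: L from 47 -> L from 43 -> R from 9 -> L from 40 -> R from 21
Insert 81: R from 47

In-order: [9, 21, 37, 40, 43, 47, 81]


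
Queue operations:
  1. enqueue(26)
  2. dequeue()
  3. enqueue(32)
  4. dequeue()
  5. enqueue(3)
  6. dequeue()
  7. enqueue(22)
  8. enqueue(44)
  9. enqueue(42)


enqueue(26) -> [26]
dequeue()->26, []
enqueue(32) -> [32]
dequeue()->32, []
enqueue(3) -> [3]
dequeue()->3, []
enqueue(22) -> [22]
enqueue(44) -> [22, 44]
enqueue(42) -> [22, 44, 42]

Final queue: [22, 44, 42]


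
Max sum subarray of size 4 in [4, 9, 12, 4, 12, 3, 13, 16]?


[0:4]: 29
[1:5]: 37
[2:6]: 31
[3:7]: 32
[4:8]: 44

Max: 44 at [4:8]


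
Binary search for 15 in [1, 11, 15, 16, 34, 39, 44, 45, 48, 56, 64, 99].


Step 1: lo=0, hi=11, mid=5, val=39
Step 2: lo=0, hi=4, mid=2, val=15

Found at index 2


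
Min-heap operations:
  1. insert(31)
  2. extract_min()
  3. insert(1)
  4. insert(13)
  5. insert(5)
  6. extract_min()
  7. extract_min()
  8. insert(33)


insert(31) -> [31]
extract_min()->31, []
insert(1) -> [1]
insert(13) -> [1, 13]
insert(5) -> [1, 13, 5]
extract_min()->1, [5, 13]
extract_min()->5, [13]
insert(33) -> [13, 33]

Final heap: [13, 33]


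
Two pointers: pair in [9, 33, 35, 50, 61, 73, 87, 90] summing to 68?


lo=0(9)+hi=7(90)=99
lo=0(9)+hi=6(87)=96
lo=0(9)+hi=5(73)=82
lo=0(9)+hi=4(61)=70
lo=0(9)+hi=3(50)=59
lo=1(33)+hi=3(50)=83
lo=1(33)+hi=2(35)=68

Yes: 33+35=68


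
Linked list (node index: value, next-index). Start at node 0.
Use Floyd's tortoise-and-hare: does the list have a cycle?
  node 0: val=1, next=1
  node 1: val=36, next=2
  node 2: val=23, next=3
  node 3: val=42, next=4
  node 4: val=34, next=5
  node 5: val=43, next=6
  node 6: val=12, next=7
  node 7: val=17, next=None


Floyd's tortoise (slow, +1) and hare (fast, +2):
  init: slow=0, fast=0
  step 1: slow=1, fast=2
  step 2: slow=2, fast=4
  step 3: slow=3, fast=6
  step 4: fast 6->7->None, no cycle

Cycle: no


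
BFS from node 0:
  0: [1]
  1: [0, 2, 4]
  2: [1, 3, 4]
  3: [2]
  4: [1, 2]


Visit 0, enqueue [1]
Visit 1, enqueue [2, 4]
Visit 2, enqueue [3]
Visit 4, enqueue []
Visit 3, enqueue []

BFS order: [0, 1, 2, 4, 3]


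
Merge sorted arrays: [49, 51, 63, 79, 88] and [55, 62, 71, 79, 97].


Take 49 from A
Take 51 from A
Take 55 from B
Take 62 from B
Take 63 from A
Take 71 from B
Take 79 from A
Take 79 from B
Take 88 from A

Merged: [49, 51, 55, 62, 63, 71, 79, 79, 88, 97]


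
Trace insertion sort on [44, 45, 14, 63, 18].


Initial: [44, 45, 14, 63, 18]
Insert 45: [44, 45, 14, 63, 18]
Insert 14: [14, 44, 45, 63, 18]
Insert 63: [14, 44, 45, 63, 18]
Insert 18: [14, 18, 44, 45, 63]

Sorted: [14, 18, 44, 45, 63]


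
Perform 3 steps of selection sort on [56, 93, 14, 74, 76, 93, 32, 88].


Initial: [56, 93, 14, 74, 76, 93, 32, 88]
Step 1: min=14 at 2
  Swap: [14, 93, 56, 74, 76, 93, 32, 88]
Step 2: min=32 at 6
  Swap: [14, 32, 56, 74, 76, 93, 93, 88]
Step 3: min=56 at 2
  Swap: [14, 32, 56, 74, 76, 93, 93, 88]

After 3 steps: [14, 32, 56, 74, 76, 93, 93, 88]


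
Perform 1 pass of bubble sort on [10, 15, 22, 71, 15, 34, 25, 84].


Initial: [10, 15, 22, 71, 15, 34, 25, 84]
Pass 1: [10, 15, 22, 15, 34, 25, 71, 84] (3 swaps)

After 1 pass: [10, 15, 22, 15, 34, 25, 71, 84]


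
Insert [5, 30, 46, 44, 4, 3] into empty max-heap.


Insert 5: [5]
Insert 30: [30, 5]
Insert 46: [46, 5, 30]
Insert 44: [46, 44, 30, 5]
Insert 4: [46, 44, 30, 5, 4]
Insert 3: [46, 44, 30, 5, 4, 3]

Final heap: [46, 44, 30, 5, 4, 3]


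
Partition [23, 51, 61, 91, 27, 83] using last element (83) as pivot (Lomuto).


Pivot: 83
  23 <= 83: advance i (no swap)
  51 <= 83: advance i (no swap)
  61 <= 83: advance i (no swap)
  27 <= 83: swap -> [23, 51, 61, 27, 91, 83]
Place pivot at 4: [23, 51, 61, 27, 83, 91]

Partitioned: [23, 51, 61, 27, 83, 91]


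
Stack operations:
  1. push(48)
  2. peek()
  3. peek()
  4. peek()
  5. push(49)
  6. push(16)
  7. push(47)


push(48) -> [48]
peek()->48
peek()->48
peek()->48
push(49) -> [48, 49]
push(16) -> [48, 49, 16]
push(47) -> [48, 49, 16, 47]

Final stack: [48, 49, 16, 47]


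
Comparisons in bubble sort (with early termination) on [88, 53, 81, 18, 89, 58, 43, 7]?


Algorithm: bubble sort (with early termination)
Input: [88, 53, 81, 18, 89, 58, 43, 7]
Sorted: [7, 18, 43, 53, 58, 81, 88, 89]

28


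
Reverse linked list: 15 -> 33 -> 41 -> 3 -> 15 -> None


Step 1: curr=15, set curr.next=prev(None) | reversed so far: 15
Step 2: curr=33, set curr.next=prev(15) | reversed so far: 33 -> 15
Step 3: curr=41, set curr.next=prev(33) | reversed so far: 41 -> 33 -> 15
Step 4: curr=3, set curr.next=prev(41) | reversed so far: 3 -> 41 -> 33 -> 15
Step 5: curr=15, set curr.next=prev(3) | reversed so far: 15 -> 3 -> 41 -> 33 -> 15

15 -> 3 -> 41 -> 33 -> 15 -> None


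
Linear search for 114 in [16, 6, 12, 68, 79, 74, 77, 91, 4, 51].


i=0: 16!=114
i=1: 6!=114
i=2: 12!=114
i=3: 68!=114
i=4: 79!=114
i=5: 74!=114
i=6: 77!=114
i=7: 91!=114
i=8: 4!=114
i=9: 51!=114

Not found, 10 comps


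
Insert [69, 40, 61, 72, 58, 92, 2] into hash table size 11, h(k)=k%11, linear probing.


Insert 69: h=3 -> slot 3
Insert 40: h=7 -> slot 7
Insert 61: h=6 -> slot 6
Insert 72: h=6, 2 probes -> slot 8
Insert 58: h=3, 1 probes -> slot 4
Insert 92: h=4, 1 probes -> slot 5
Insert 2: h=2 -> slot 2

Table: [None, None, 2, 69, 58, 92, 61, 40, 72, None, None]


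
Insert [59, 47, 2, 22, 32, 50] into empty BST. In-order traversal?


Insert 59: root
Insert 47: L from 59
Insert 2: L from 59 -> L from 47
Insert 22: L from 59 -> L from 47 -> R from 2
Insert 32: L from 59 -> L from 47 -> R from 2 -> R from 22
Insert 50: L from 59 -> R from 47

In-order: [2, 22, 32, 47, 50, 59]


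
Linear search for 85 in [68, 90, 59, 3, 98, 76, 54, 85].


i=0: 68!=85
i=1: 90!=85
i=2: 59!=85
i=3: 3!=85
i=4: 98!=85
i=5: 76!=85
i=6: 54!=85
i=7: 85==85 found!

Found at 7, 8 comps


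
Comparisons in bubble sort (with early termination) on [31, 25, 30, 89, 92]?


Algorithm: bubble sort (with early termination)
Input: [31, 25, 30, 89, 92]
Sorted: [25, 30, 31, 89, 92]

7


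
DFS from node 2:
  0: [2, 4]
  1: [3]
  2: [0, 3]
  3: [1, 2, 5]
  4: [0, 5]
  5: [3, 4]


Visit 2, push [3, 0]
Visit 0, push [4]
Visit 4, push [5]
Visit 5, push [3]
Visit 3, push [1]
Visit 1, push []

DFS order: [2, 0, 4, 5, 3, 1]


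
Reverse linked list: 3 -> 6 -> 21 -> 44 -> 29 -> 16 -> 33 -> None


Step 1: curr=3, set curr.next=prev(None) | reversed so far: 3
Step 2: curr=6, set curr.next=prev(3) | reversed so far: 6 -> 3
Step 3: curr=21, set curr.next=prev(6) | reversed so far: 21 -> 6 -> 3
Step 4: curr=44, set curr.next=prev(21) | reversed so far: 44 -> 21 -> 6 -> 3
Step 5: curr=29, set curr.next=prev(44) | reversed so far: 29 -> 44 -> 21 -> 6 -> 3
Step 6: curr=16, set curr.next=prev(29) | reversed so far: 16 -> 29 -> 44 -> 21 -> 6 -> 3
Step 7: curr=33, set curr.next=prev(16) | reversed so far: 33 -> 16 -> 29 -> 44 -> 21 -> 6 -> 3

33 -> 16 -> 29 -> 44 -> 21 -> 6 -> 3 -> None


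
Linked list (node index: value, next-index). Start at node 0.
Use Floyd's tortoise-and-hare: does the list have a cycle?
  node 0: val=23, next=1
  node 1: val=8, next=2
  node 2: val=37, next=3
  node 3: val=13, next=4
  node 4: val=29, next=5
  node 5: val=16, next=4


Floyd's tortoise (slow, +1) and hare (fast, +2):
  init: slow=0, fast=0
  step 1: slow=1, fast=2
  step 2: slow=2, fast=4
  step 3: slow=3, fast=4
  step 4: slow=4, fast=4
  slow == fast at node 4: cycle detected

Cycle: yes


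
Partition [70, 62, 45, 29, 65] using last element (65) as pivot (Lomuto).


Pivot: 65
  62 <= 65: swap -> [62, 70, 45, 29, 65]
  45 <= 65: swap -> [62, 45, 70, 29, 65]
  29 <= 65: swap -> [62, 45, 29, 70, 65]
Place pivot at 3: [62, 45, 29, 65, 70]

Partitioned: [62, 45, 29, 65, 70]


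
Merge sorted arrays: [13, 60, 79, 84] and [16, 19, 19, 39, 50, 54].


Take 13 from A
Take 16 from B
Take 19 from B
Take 19 from B
Take 39 from B
Take 50 from B
Take 54 from B

Merged: [13, 16, 19, 19, 39, 50, 54, 60, 79, 84]


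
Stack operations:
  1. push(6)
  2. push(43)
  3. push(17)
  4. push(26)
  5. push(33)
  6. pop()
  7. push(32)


push(6) -> [6]
push(43) -> [6, 43]
push(17) -> [6, 43, 17]
push(26) -> [6, 43, 17, 26]
push(33) -> [6, 43, 17, 26, 33]
pop()->33, [6, 43, 17, 26]
push(32) -> [6, 43, 17, 26, 32]

Final stack: [6, 43, 17, 26, 32]


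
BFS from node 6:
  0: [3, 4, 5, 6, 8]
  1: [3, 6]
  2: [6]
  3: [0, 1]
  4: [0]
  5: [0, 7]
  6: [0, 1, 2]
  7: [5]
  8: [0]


Visit 6, enqueue [0, 1, 2]
Visit 0, enqueue [3, 4, 5, 8]
Visit 1, enqueue []
Visit 2, enqueue []
Visit 3, enqueue []
Visit 4, enqueue []
Visit 5, enqueue [7]
Visit 8, enqueue []
Visit 7, enqueue []

BFS order: [6, 0, 1, 2, 3, 4, 5, 8, 7]


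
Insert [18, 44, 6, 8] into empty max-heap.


Insert 18: [18]
Insert 44: [44, 18]
Insert 6: [44, 18, 6]
Insert 8: [44, 18, 6, 8]

Final heap: [44, 18, 6, 8]


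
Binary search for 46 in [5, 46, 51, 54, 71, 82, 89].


Step 1: lo=0, hi=6, mid=3, val=54
Step 2: lo=0, hi=2, mid=1, val=46

Found at index 1


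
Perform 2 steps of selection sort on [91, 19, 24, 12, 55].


Initial: [91, 19, 24, 12, 55]
Step 1: min=12 at 3
  Swap: [12, 19, 24, 91, 55]
Step 2: min=19 at 1
  Swap: [12, 19, 24, 91, 55]

After 2 steps: [12, 19, 24, 91, 55]


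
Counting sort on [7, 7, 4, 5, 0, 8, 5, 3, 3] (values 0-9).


Input: [7, 7, 4, 5, 0, 8, 5, 3, 3]
Counts: [1, 0, 0, 2, 1, 2, 0, 2, 1, 0]

Sorted: [0, 3, 3, 4, 5, 5, 7, 7, 8]


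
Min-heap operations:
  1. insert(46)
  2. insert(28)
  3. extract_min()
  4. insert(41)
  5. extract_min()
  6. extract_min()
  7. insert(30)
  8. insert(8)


insert(46) -> [46]
insert(28) -> [28, 46]
extract_min()->28, [46]
insert(41) -> [41, 46]
extract_min()->41, [46]
extract_min()->46, []
insert(30) -> [30]
insert(8) -> [8, 30]

Final heap: [8, 30]


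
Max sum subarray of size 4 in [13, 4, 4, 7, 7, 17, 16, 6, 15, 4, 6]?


[0:4]: 28
[1:5]: 22
[2:6]: 35
[3:7]: 47
[4:8]: 46
[5:9]: 54
[6:10]: 41
[7:11]: 31

Max: 54 at [5:9]


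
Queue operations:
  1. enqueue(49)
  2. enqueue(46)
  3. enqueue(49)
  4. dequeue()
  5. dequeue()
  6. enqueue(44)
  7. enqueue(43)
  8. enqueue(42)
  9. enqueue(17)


enqueue(49) -> [49]
enqueue(46) -> [49, 46]
enqueue(49) -> [49, 46, 49]
dequeue()->49, [46, 49]
dequeue()->46, [49]
enqueue(44) -> [49, 44]
enqueue(43) -> [49, 44, 43]
enqueue(42) -> [49, 44, 43, 42]
enqueue(17) -> [49, 44, 43, 42, 17]

Final queue: [49, 44, 43, 42, 17]


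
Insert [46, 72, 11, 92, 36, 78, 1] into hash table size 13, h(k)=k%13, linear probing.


Insert 46: h=7 -> slot 7
Insert 72: h=7, 1 probes -> slot 8
Insert 11: h=11 -> slot 11
Insert 92: h=1 -> slot 1
Insert 36: h=10 -> slot 10
Insert 78: h=0 -> slot 0
Insert 1: h=1, 1 probes -> slot 2

Table: [78, 92, 1, None, None, None, None, 46, 72, None, 36, 11, None]


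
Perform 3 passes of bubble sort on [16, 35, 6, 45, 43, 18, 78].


Initial: [16, 35, 6, 45, 43, 18, 78]
Pass 1: [16, 6, 35, 43, 18, 45, 78] (3 swaps)
Pass 2: [6, 16, 35, 18, 43, 45, 78] (2 swaps)
Pass 3: [6, 16, 18, 35, 43, 45, 78] (1 swaps)

After 3 passes: [6, 16, 18, 35, 43, 45, 78]


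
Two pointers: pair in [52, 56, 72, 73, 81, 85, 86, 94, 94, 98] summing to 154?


lo=0(52)+hi=9(98)=150
lo=1(56)+hi=9(98)=154

Yes: 56+98=154


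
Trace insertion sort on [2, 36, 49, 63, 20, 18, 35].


Initial: [2, 36, 49, 63, 20, 18, 35]
Insert 36: [2, 36, 49, 63, 20, 18, 35]
Insert 49: [2, 36, 49, 63, 20, 18, 35]
Insert 63: [2, 36, 49, 63, 20, 18, 35]
Insert 20: [2, 20, 36, 49, 63, 18, 35]
Insert 18: [2, 18, 20, 36, 49, 63, 35]
Insert 35: [2, 18, 20, 35, 36, 49, 63]

Sorted: [2, 18, 20, 35, 36, 49, 63]


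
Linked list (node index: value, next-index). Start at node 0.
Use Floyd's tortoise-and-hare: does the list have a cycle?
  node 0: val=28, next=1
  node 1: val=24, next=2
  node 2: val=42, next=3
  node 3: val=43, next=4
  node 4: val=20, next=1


Floyd's tortoise (slow, +1) and hare (fast, +2):
  init: slow=0, fast=0
  step 1: slow=1, fast=2
  step 2: slow=2, fast=4
  step 3: slow=3, fast=2
  step 4: slow=4, fast=4
  slow == fast at node 4: cycle detected

Cycle: yes


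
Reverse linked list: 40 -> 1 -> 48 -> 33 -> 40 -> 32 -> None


Step 1: curr=40, set curr.next=prev(None) | reversed so far: 40
Step 2: curr=1, set curr.next=prev(40) | reversed so far: 1 -> 40
Step 3: curr=48, set curr.next=prev(1) | reversed so far: 48 -> 1 -> 40
Step 4: curr=33, set curr.next=prev(48) | reversed so far: 33 -> 48 -> 1 -> 40
Step 5: curr=40, set curr.next=prev(33) | reversed so far: 40 -> 33 -> 48 -> 1 -> 40
Step 6: curr=32, set curr.next=prev(40) | reversed so far: 32 -> 40 -> 33 -> 48 -> 1 -> 40

32 -> 40 -> 33 -> 48 -> 1 -> 40 -> None


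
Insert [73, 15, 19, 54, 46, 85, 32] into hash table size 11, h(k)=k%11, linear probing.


Insert 73: h=7 -> slot 7
Insert 15: h=4 -> slot 4
Insert 19: h=8 -> slot 8
Insert 54: h=10 -> slot 10
Insert 46: h=2 -> slot 2
Insert 85: h=8, 1 probes -> slot 9
Insert 32: h=10, 1 probes -> slot 0

Table: [32, None, 46, None, 15, None, None, 73, 19, 85, 54]


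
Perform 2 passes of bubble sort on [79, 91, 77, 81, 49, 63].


Initial: [79, 91, 77, 81, 49, 63]
Pass 1: [79, 77, 81, 49, 63, 91] (4 swaps)
Pass 2: [77, 79, 49, 63, 81, 91] (3 swaps)

After 2 passes: [77, 79, 49, 63, 81, 91]


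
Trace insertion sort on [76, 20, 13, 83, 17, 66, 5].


Initial: [76, 20, 13, 83, 17, 66, 5]
Insert 20: [20, 76, 13, 83, 17, 66, 5]
Insert 13: [13, 20, 76, 83, 17, 66, 5]
Insert 83: [13, 20, 76, 83, 17, 66, 5]
Insert 17: [13, 17, 20, 76, 83, 66, 5]
Insert 66: [13, 17, 20, 66, 76, 83, 5]
Insert 5: [5, 13, 17, 20, 66, 76, 83]

Sorted: [5, 13, 17, 20, 66, 76, 83]


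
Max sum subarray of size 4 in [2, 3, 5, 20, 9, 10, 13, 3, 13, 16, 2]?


[0:4]: 30
[1:5]: 37
[2:6]: 44
[3:7]: 52
[4:8]: 35
[5:9]: 39
[6:10]: 45
[7:11]: 34

Max: 52 at [3:7]


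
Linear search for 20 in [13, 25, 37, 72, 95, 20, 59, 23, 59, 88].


i=0: 13!=20
i=1: 25!=20
i=2: 37!=20
i=3: 72!=20
i=4: 95!=20
i=5: 20==20 found!

Found at 5, 6 comps


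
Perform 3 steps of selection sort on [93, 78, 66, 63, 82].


Initial: [93, 78, 66, 63, 82]
Step 1: min=63 at 3
  Swap: [63, 78, 66, 93, 82]
Step 2: min=66 at 2
  Swap: [63, 66, 78, 93, 82]
Step 3: min=78 at 2
  Swap: [63, 66, 78, 93, 82]

After 3 steps: [63, 66, 78, 93, 82]


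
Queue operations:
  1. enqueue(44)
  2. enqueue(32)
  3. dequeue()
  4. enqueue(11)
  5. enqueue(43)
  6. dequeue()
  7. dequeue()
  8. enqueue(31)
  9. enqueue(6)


enqueue(44) -> [44]
enqueue(32) -> [44, 32]
dequeue()->44, [32]
enqueue(11) -> [32, 11]
enqueue(43) -> [32, 11, 43]
dequeue()->32, [11, 43]
dequeue()->11, [43]
enqueue(31) -> [43, 31]
enqueue(6) -> [43, 31, 6]

Final queue: [43, 31, 6]


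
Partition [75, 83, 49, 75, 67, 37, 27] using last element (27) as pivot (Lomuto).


Pivot: 27
Place pivot at 0: [27, 83, 49, 75, 67, 37, 75]

Partitioned: [27, 83, 49, 75, 67, 37, 75]


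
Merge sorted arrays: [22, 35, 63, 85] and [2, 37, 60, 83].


Take 2 from B
Take 22 from A
Take 35 from A
Take 37 from B
Take 60 from B
Take 63 from A
Take 83 from B

Merged: [2, 22, 35, 37, 60, 63, 83, 85]


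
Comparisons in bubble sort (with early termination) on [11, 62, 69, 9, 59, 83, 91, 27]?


Algorithm: bubble sort (with early termination)
Input: [11, 62, 69, 9, 59, 83, 91, 27]
Sorted: [9, 11, 27, 59, 62, 69, 83, 91]

27


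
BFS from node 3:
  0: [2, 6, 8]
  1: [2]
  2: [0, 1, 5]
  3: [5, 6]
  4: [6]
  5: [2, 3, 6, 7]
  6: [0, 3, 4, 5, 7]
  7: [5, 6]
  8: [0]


Visit 3, enqueue [5, 6]
Visit 5, enqueue [2, 7]
Visit 6, enqueue [0, 4]
Visit 2, enqueue [1]
Visit 7, enqueue []
Visit 0, enqueue [8]
Visit 4, enqueue []
Visit 1, enqueue []
Visit 8, enqueue []

BFS order: [3, 5, 6, 2, 7, 0, 4, 1, 8]


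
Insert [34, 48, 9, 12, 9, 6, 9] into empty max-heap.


Insert 34: [34]
Insert 48: [48, 34]
Insert 9: [48, 34, 9]
Insert 12: [48, 34, 9, 12]
Insert 9: [48, 34, 9, 12, 9]
Insert 6: [48, 34, 9, 12, 9, 6]
Insert 9: [48, 34, 9, 12, 9, 6, 9]

Final heap: [48, 34, 9, 12, 9, 6, 9]


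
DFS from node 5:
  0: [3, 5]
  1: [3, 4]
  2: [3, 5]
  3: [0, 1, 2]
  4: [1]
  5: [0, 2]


Visit 5, push [2, 0]
Visit 0, push [3]
Visit 3, push [2, 1]
Visit 1, push [4]
Visit 4, push []
Visit 2, push []

DFS order: [5, 0, 3, 1, 4, 2]


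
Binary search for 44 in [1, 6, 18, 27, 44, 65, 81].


Step 1: lo=0, hi=6, mid=3, val=27
Step 2: lo=4, hi=6, mid=5, val=65
Step 3: lo=4, hi=4, mid=4, val=44

Found at index 4
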